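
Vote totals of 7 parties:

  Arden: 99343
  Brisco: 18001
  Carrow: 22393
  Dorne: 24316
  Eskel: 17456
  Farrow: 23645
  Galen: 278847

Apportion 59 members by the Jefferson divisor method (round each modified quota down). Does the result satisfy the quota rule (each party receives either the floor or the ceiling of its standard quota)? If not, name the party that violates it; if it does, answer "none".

Galen

Standard quotas: Arden 12.110, Brisco 2.194, Carrow 2.730, Dorne 2.964, Eskel 2.128, Farrow 2.882, Galen 33.992.
Jefferson allocation: Arden 12, Brisco 2, Carrow 2, Dorne 3, Eskel 2, Farrow 3, Galen 35.
Galen has quota 33.992 (lower 33, upper 34) but receives 35 — outside the quota interval.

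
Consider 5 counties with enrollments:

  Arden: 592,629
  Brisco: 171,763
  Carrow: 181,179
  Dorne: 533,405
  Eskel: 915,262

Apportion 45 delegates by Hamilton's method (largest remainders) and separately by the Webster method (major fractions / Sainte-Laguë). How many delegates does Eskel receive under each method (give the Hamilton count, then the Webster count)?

17 and 18

Hamilton: Arden 11, Brisco 3, Carrow 4, Dorne 10, Eskel 17.
Webster: Arden 11, Brisco 3, Carrow 3, Dorne 10, Eskel 18.
Eskel gets 17 under Hamilton and 18 under Webster.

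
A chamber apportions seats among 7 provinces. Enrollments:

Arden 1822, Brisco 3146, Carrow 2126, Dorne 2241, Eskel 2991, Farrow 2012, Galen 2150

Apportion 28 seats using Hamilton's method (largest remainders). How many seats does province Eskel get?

The standard divisor is 16488/28 ≈ 588.857.
Standard quotas: Arden 3.094, Brisco 5.343, Carrow 3.610, Dorne 3.806, Eskel 5.079, Farrow 3.417, Galen 3.651.
Lower quotas: Arden 3, Brisco 5, Carrow 3, Dorne 3, Eskel 5, Farrow 3, Galen 3 (sum 25, leaving 3 seats).
Remainders in descending order: Dorne 0.806, Galen 0.651, Carrow 0.610, Farrow 0.417, Brisco 0.343, Arden 0.094, Eskel 0.079.
Largest remainders: Dorne, Galen, Carrow receive the extra seats.
Eskel receives 5.

5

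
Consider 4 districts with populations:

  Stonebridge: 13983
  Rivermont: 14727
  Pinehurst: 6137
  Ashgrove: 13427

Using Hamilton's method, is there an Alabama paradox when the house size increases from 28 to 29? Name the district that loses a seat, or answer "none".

none

At 28 seats: Stonebridge 8, Rivermont 8, Pinehurst 4, Ashgrove 8.
At 29 seats: Stonebridge 8, Rivermont 9, Pinehurst 4, Ashgrove 8.
No district's allocation decreased.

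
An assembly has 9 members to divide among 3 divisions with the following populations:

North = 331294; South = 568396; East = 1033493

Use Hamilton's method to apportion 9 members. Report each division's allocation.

North=1, South=3, East=5

The standard divisor is 1933183/9 ≈ 214798.111.
Standard quotas: North 1.5424, South 2.6462, East 4.8115.
Lower quotas: North 1, South 2, East 4 (sum 7, leaving 2 seats).
Remainders in descending order: East 0.8115, South 0.6462, North 0.5424.
The surplus seats go to East, South.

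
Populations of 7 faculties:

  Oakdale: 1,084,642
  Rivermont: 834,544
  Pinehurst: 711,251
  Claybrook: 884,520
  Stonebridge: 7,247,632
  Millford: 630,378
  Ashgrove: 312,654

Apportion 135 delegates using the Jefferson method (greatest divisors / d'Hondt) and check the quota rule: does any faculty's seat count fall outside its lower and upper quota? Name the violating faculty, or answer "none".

Standard quotas: Oakdale 12.509, Rivermont 9.625, Pinehurst 8.203, Claybrook 10.201, Stonebridge 83.586, Millford 7.270, Ashgrove 3.606.
Jefferson allocation: Oakdale 12, Rivermont 9, Pinehurst 8, Claybrook 10, Stonebridge 86, Millford 7, Ashgrove 3.
Stonebridge has quota 83.586 (lower 83, upper 84) but receives 86 — outside the quota interval.

Stonebridge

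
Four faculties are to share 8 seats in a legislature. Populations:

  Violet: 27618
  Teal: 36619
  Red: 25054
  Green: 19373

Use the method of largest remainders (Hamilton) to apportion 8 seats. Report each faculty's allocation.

Standard divisor: 108664 ÷ 8 = 13583.
Standard quotas: Violet 2.0333, Teal 2.6959, Red 1.8445, Green 1.4263.
Lower quotas: Violet 2, Teal 2, Red 1, Green 1 (sum 6, leaving 2 seats).
Remainders in descending order: Red 0.8445, Teal 0.6959, Green 0.4263, Violet 0.0333.
Largest remainders: Red, Teal receive the extra seats.

Violet=2, Teal=3, Red=2, Green=1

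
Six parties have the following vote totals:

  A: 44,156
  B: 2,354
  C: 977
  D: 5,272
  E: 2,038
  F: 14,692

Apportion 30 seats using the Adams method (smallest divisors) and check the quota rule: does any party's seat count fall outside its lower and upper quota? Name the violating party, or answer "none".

Standard quotas: A 19.063, B 1.016, C 0.422, D 2.276, E 0.880, F 6.343.
Adams allocation: A 18, B 1, C 1, D 3, E 1, F 6.
A has quota 19.063 (lower 19, upper 20) but receives 18 — outside the quota interval.

A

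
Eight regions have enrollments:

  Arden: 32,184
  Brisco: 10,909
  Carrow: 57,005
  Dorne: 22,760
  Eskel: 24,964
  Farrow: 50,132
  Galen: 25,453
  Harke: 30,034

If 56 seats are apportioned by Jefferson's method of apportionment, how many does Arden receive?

7

Standard divisor 253441/56 ≈ 4525.732; standard quotas: Arden 7.111, Brisco 2.410, Carrow 12.596, Dorne 5.029, Eskel 5.516, Farrow 11.077, Galen 5.624, Harke 6.636.
Rounding down gives 7, 2, 12, 5, 5, 11, 5, 6 = 53 seats, so the divisor must be adjusted.
With modified divisor 4200: modified quotas Arden 7.663, Brisco 2.597, Carrow 13.573, Dorne 5.419, Eskel 5.944, Farrow 11.936, Galen 6.060, Harke 7.151.
Rounding down: Arden 7, Brisco 2, Carrow 13, Dorne 5, Eskel 5, Farrow 11, Galen 6, Harke 7 (total 56).
Arden receives 7.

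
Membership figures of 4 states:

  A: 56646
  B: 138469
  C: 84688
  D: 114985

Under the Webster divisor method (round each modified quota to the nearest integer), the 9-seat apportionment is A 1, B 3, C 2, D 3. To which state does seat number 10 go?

Priority for the next seat is population ÷ (current seats + 0.5).
Priorities: A 37764.000, B 39562.571, C 33875.200, D 32852.857.
Highest priority: B.

B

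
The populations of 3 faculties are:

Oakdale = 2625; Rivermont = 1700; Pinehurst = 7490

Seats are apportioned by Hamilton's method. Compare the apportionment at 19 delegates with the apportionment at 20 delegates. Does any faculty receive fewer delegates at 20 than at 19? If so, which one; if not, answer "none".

At 19 seats: Oakdale 4, Rivermont 3, Pinehurst 12.
At 20 seats: Oakdale 4, Rivermont 3, Pinehurst 13.
No faculty's allocation decreased.

none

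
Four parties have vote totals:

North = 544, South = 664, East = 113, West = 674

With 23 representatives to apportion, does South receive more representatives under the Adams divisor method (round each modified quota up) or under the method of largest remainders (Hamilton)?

Hamilton

Adams: North 6, South 7, East 2, West 8.
Hamilton: North 6, South 8, East 1, West 8.
South gets 7 under Adams and 8 under Hamilton.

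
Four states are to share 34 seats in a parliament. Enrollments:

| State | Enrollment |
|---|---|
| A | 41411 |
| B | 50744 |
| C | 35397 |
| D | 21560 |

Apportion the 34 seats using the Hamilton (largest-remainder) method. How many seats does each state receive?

A=9, B=12, C=8, D=5

Standard divisor: 149112 ÷ 34 ≈ 4385.647.
Standard quotas: A 9.4424, B 11.5705, C 8.0711, D 4.9160.
Lower quotas: A 9, B 11, C 8, D 4 (sum 32, leaving 2 seats).
Remainders in descending order: D 0.9160, B 0.5705, A 0.4424, C 0.0711.
The surplus seats go to D, B.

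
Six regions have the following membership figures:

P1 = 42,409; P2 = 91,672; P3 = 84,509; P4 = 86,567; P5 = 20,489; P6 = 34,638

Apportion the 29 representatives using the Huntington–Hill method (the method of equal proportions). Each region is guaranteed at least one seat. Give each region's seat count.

With divisor 12645: modified quotas P1 3.354, P2 7.250, P3 6.683, P4 6.846, P5 1.620, P6 2.739.
Geometric-mean thresholds: P1 √(3·4)=3.464, P2 √(7·8)=7.483, P3 √(6·7)=6.481, P4 √(6·7)=6.481, P5 √(1·2)=1.414, P6 √(2·3)=2.449.
Each quota rounded against its threshold gives P1 3, P2 7, P3 7, P4 7, P5 2, P6 3 (total 29).

P1=3, P2=7, P3=7, P4=7, P5=2, P6=3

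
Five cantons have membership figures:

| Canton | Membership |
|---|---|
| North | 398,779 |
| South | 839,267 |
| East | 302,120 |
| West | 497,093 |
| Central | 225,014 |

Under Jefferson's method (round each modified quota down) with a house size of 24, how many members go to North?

4

Standard divisor 2262273/24 ≈ 94261.375; standard quotas: North 4.231, South 8.904, East 3.205, West 5.274, Central 2.387.
Rounding down gives 4, 8, 3, 5, 2 = 22 seats, so the divisor must be adjusted.
With modified divisor 83400: modified quotas North 4.782, South 10.063, East 3.623, West 5.960, Central 2.698.
Rounding down: North 4, South 10, East 3, West 5, Central 2 (total 24).
North receives 4.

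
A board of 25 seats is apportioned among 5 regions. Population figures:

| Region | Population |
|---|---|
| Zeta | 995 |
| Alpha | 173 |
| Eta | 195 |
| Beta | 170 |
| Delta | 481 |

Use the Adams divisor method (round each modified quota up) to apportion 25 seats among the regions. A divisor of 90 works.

Zeta 12, Alpha 2, Eta 3, Beta 2, Delta 6

With modified divisor 90: modified quotas Zeta 11.056, Alpha 1.922, Eta 2.167, Beta 1.889, Delta 5.344.
Rounding up: Zeta 12, Alpha 2, Eta 3, Beta 2, Delta 6 (total 25).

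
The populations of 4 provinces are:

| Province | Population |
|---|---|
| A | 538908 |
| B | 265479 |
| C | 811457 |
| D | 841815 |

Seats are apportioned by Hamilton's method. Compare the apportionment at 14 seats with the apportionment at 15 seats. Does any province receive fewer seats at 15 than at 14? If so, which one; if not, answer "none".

At 14 seats: A 3, B 1, C 5, D 5.
At 15 seats: A 3, B 2, C 5, D 5.
No province's allocation decreased.

none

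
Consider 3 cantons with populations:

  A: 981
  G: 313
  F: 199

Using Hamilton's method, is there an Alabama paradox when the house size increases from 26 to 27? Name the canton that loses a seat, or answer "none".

At 26 seats: A 17, G 5, F 4.
At 27 seats: A 18, G 6, F 3.
F drops from 4 to 3.

F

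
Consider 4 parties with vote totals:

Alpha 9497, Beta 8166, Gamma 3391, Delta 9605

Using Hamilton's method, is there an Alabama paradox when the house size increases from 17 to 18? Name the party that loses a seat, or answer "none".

none

At 17 seats: Alpha 5, Beta 5, Gamma 2, Delta 5.
At 18 seats: Alpha 5, Beta 5, Gamma 2, Delta 6.
No party's allocation decreased.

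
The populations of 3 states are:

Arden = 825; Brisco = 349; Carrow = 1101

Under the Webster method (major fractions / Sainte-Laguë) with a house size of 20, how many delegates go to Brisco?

3

Standard divisor 2275/20 ≈ 113.75; standard quotas: Arden 7.253, Brisco 3.068, Carrow 9.679.
Rounding to the nearest integer gives Arden 7, Brisco 3, Carrow 10 — total 20, matching the house size, so no adjustment is needed.
Brisco receives 3.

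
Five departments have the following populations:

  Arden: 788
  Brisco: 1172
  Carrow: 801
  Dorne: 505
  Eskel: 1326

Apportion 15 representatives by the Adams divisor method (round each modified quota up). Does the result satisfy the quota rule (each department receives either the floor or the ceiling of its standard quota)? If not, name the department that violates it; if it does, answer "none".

Standard quotas: Arden 2.574, Brisco 3.828, Carrow 2.617, Dorne 1.650, Eskel 4.331.
Adams allocation: Arden 3, Brisco 3, Carrow 3, Dorne 2, Eskel 4.
Every allocation lies between the lower and upper quota.

none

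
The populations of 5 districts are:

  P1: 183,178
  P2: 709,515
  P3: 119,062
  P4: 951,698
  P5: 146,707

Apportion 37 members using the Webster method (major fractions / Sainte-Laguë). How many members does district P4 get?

Standard divisor 2110160/37 ≈ 57031.351; standard quotas: P1 3.212, P2 12.441, P3 2.088, P4 16.687, P5 2.572.
Rounding to the nearest integer gives P1 3, P2 12, P3 2, P4 17, P5 3 — total 37, matching the house size, so no adjustment is needed.
P4 receives 17.

17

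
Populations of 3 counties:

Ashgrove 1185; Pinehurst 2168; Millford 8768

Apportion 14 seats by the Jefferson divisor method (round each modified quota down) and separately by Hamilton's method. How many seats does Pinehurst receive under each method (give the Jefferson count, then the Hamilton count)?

Jefferson: Ashgrove 1, Pinehurst 2, Millford 11.
Hamilton: Ashgrove 1, Pinehurst 3, Millford 10.
Pinehurst gets 2 under Jefferson and 3 under Hamilton.

2 and 3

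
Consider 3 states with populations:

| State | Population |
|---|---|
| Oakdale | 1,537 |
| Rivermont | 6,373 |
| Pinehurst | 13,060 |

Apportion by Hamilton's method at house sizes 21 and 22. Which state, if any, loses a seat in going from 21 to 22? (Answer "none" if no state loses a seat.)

At 21 seats: Oakdale 2, Rivermont 6, Pinehurst 13.
At 22 seats: Oakdale 1, Rivermont 7, Pinehurst 14.
Oakdale drops from 2 to 1.

Oakdale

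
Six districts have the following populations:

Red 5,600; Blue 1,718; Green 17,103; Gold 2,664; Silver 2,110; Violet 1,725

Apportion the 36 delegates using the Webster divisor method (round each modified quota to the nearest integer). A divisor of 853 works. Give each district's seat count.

Red=7; Blue=2; Green=20; Gold=3; Silver=2; Violet=2

With modified divisor 853: modified quotas Red 6.565, Blue 2.014, Green 20.050, Gold 3.123, Silver 2.474, Violet 2.022.
Rounding to the nearest integer: Red 7, Blue 2, Green 20, Gold 3, Silver 2, Violet 2 (total 36).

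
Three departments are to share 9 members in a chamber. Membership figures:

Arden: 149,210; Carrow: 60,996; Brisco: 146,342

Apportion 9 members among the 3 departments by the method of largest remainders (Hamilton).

Standard divisor: 356548 ÷ 9 ≈ 39616.444.
Standard quotas: Arden 3.7664, Carrow 1.5397, Brisco 3.6940.
Lower quotas: Arden 3, Carrow 1, Brisco 3 (sum 7, leaving 2 seats).
Remainders in descending order: Arden 0.7664, Brisco 0.6940, Carrow 0.5397.
Largest remainders: Arden, Brisco receive the extra seats.

Arden 4; Carrow 1; Brisco 4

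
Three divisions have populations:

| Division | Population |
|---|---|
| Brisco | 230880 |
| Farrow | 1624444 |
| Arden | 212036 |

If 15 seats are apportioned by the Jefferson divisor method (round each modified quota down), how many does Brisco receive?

1

Standard divisor 2067360/15 ≈ 137824; standard quotas: Brisco 1.675, Farrow 11.786, Arden 1.538.
Rounding down gives 1, 11, 1 = 13 seats, so the divisor must be adjusted.
With modified divisor 120500: modified quotas Brisco 1.916, Farrow 13.481, Arden 1.760.
Rounding down: Brisco 1, Farrow 13, Arden 1 (total 15).
Brisco receives 1.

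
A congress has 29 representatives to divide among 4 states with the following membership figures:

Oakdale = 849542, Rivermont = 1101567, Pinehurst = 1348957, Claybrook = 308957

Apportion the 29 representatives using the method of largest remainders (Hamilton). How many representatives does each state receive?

Total 3609023; standard divisor 3609023/29 ≈ 124449.069.
Standard quotas: Oakdale 6.8264, Rivermont 8.8515, Pinehurst 10.8394, Claybrook 2.4826.
Lower quotas: Oakdale 6, Rivermont 8, Pinehurst 10, Claybrook 2 (sum 26, leaving 3 seats).
Remainders in descending order: Rivermont 0.8515, Pinehurst 0.8394, Oakdale 0.8264, Claybrook 0.4826.
The surplus seats go to Rivermont, Pinehurst, Oakdale.

Oakdale=7, Rivermont=9, Pinehurst=11, Claybrook=2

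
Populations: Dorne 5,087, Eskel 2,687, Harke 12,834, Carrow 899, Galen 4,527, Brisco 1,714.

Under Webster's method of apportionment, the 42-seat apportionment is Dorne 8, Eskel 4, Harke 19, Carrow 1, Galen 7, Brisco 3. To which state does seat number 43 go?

Priority for the next seat is population ÷ (current seats + 0.5).
Priorities: Dorne 598.471, Eskel 597.111, Harke 658.154, Carrow 599.333, Galen 603.600, Brisco 489.714.
Highest priority: Harke.

Harke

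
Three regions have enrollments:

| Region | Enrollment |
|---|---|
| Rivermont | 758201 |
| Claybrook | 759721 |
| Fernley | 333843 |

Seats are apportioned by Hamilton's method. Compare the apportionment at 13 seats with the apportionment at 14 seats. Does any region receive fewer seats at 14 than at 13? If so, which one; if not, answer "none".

At 13 seats: Rivermont 5, Claybrook 5, Fernley 3.
At 14 seats: Rivermont 6, Claybrook 6, Fernley 2.
Fernley drops from 3 to 2.

Fernley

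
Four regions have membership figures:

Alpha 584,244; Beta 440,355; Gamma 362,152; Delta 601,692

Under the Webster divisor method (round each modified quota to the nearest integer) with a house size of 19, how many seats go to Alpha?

6

Standard divisor 1988443/19 ≈ 104654.895; standard quotas: Alpha 5.583, Beta 4.208, Gamma 3.460, Delta 5.749.
Rounding to the nearest integer gives Alpha 6, Beta 4, Gamma 3, Delta 6 — total 19, matching the house size, so no adjustment is needed.
Alpha receives 6.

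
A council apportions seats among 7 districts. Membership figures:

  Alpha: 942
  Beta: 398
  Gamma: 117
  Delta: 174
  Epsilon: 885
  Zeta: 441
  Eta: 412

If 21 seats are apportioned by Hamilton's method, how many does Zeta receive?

Total 3369; standard divisor 3369/21 ≈ 160.429.
Standard quotas: Alpha 5.872, Beta 2.481, Gamma 0.729, Delta 1.085, Epsilon 5.516, Zeta 2.749, Eta 2.568.
Lower quotas: Alpha 5, Beta 2, Gamma 0, Delta 1, Epsilon 5, Zeta 2, Eta 2 (sum 17, leaving 4 seats).
Remainders in descending order: Alpha 0.872, Zeta 0.749, Gamma 0.729, Eta 0.568, Epsilon 0.516, Beta 0.481, Delta 0.085.
The surplus seats go to Alpha, Zeta, Gamma, Eta.
Zeta receives 3.

3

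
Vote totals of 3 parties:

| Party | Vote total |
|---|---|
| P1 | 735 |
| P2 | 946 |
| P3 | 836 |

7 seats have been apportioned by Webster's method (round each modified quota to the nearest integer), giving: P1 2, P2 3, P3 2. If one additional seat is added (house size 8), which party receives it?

P3

Priority for the next seat is population ÷ (current seats + 0.5).
Priorities: P1 294.000, P2 270.286, P3 334.400.
Highest priority: P3.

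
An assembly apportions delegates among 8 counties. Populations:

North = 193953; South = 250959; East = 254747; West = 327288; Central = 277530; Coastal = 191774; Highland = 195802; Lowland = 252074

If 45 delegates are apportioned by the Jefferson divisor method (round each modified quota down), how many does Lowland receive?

Standard divisor 1944127/45 ≈ 43202.822; standard quotas: North 4.489, South 5.809, East 5.897, West 7.576, Central 6.424, Coastal 4.439, Highland 4.532, Lowland 5.835.
Rounding down gives 4, 5, 5, 7, 6, 4, 4, 5 = 40 seats, so the divisor must be adjusted.
With modified divisor 39400: modified quotas North 4.923, South 6.370, East 6.466, West 8.307, Central 7.044, Coastal 4.867, Highland 4.970, Lowland 6.398.
Rounding down: North 4, South 6, East 6, West 8, Central 7, Coastal 4, Highland 4, Lowland 6 (total 45).
Lowland receives 6.

6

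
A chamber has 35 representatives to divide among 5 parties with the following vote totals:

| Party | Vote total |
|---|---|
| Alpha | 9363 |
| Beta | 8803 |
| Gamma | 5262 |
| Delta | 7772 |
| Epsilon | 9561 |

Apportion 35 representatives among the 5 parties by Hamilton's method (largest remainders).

Standard divisor: 40761 ÷ 35 ≈ 1164.6.
Standard quotas: Alpha 8.0397, Beta 7.5588, Gamma 4.5183, Delta 6.6735, Epsilon 8.2097.
Lower quotas: Alpha 8, Beta 7, Gamma 4, Delta 6, Epsilon 8 (sum 33, leaving 2 seats).
Remainders in descending order: Delta 0.6735, Beta 0.5588, Gamma 0.5183, Epsilon 0.2097, Alpha 0.0397.
Largest remainders: Delta, Beta receive the extra seats.

Alpha: 8; Beta: 8; Gamma: 4; Delta: 7; Epsilon: 8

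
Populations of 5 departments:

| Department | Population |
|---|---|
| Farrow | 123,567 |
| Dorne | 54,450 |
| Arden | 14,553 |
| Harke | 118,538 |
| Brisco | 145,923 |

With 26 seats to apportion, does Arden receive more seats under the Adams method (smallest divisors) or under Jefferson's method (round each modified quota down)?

Adams

Adams: Farrow 7, Dorne 3, Arden 1, Harke 7, Brisco 8.
Jefferson: Farrow 7, Dorne 3, Arden 0, Harke 7, Brisco 9.
Arden gets 1 under Adams and 0 under Jefferson.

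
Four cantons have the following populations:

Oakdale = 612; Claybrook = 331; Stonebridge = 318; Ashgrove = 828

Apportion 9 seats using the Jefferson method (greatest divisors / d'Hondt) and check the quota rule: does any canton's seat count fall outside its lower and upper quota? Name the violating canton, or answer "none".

none

Standard quotas: Oakdale 2.637, Claybrook 1.426, Stonebridge 1.370, Ashgrove 3.567.
Jefferson allocation: Oakdale 3, Claybrook 1, Stonebridge 1, Ashgrove 4.
Every allocation lies between the lower and upper quota.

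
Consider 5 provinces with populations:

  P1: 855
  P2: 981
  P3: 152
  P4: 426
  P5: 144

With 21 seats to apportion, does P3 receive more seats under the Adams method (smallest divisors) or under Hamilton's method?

Adams

Adams: P1 7, P2 7, P3 2, P4 3, P5 2.
Hamilton: P1 7, P2 8, P3 1, P4 4, P5 1.
P3 gets 2 under Adams and 1 under Hamilton.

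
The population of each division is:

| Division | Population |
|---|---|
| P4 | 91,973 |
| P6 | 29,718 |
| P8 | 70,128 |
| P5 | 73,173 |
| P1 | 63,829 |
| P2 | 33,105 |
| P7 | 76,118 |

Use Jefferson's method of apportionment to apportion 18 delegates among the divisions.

P4: 4; P6: 1; P8: 3; P5: 3; P1: 3; P2: 1; P7: 3

Standard divisor 438044/18 ≈ 24335.778; standard quotas: P4 3.779, P6 1.221, P8 2.882, P5 3.007, P1 2.623, P2 1.360, P7 3.128.
Rounding down gives 3, 1, 2, 3, 2, 1, 3 = 15 seats, so the divisor must be adjusted.
With modified divisor 20200: modified quotas P4 4.553, P6 1.471, P8 3.472, P5 3.622, P1 3.160, P2 1.639, P7 3.768.
Rounding down: P4 4, P6 1, P8 3, P5 3, P1 3, P2 1, P7 3 (total 18).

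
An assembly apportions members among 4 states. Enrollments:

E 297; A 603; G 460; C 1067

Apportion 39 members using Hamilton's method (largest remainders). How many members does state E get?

Standard divisor: 2427 ÷ 39 ≈ 62.231.
Standard quotas: E 4.773, A 9.690, G 7.392, C 17.146.
Lower quotas: E 4, A 9, G 7, C 17 (sum 37, leaving 2 seats).
Remainders in descending order: E 0.773, A 0.690, G 0.392, C 0.146.
Largest remainders: E, A receive the extra seats.
E receives 5.

5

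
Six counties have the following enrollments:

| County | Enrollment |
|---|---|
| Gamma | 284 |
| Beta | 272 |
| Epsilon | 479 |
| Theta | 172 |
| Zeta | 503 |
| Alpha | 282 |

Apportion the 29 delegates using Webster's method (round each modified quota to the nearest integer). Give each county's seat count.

Gamma=4; Beta=4; Epsilon=7; Theta=3; Zeta=7; Alpha=4

Standard divisor 1992/29 ≈ 68.69; standard quotas: Gamma 4.135, Beta 3.960, Epsilon 6.973, Theta 2.504, Zeta 7.323, Alpha 4.105.
Rounding to the nearest integer gives Gamma 4, Beta 4, Epsilon 7, Theta 3, Zeta 7, Alpha 4 — total 29, matching the house size, so no adjustment is needed.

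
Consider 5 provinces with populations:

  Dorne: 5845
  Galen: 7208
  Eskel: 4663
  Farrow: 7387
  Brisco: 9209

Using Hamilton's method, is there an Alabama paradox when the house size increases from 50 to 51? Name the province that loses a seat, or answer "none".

At 50 seats: Dorne 9, Galen 10, Eskel 7, Farrow 11, Brisco 13.
At 51 seats: Dorne 8, Galen 11, Eskel 7, Farrow 11, Brisco 14.
Dorne drops from 9 to 8.

Dorne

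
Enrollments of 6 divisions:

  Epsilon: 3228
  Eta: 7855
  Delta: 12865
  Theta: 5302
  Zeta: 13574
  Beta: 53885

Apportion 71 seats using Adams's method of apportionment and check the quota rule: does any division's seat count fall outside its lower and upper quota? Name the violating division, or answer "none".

Beta

Standard quotas: Epsilon 2.370, Eta 5.767, Delta 9.445, Theta 3.893, Zeta 9.966, Beta 39.560.
Adams allocation: Epsilon 3, Eta 6, Delta 10, Theta 4, Zeta 10, Beta 38.
Beta has quota 39.560 (lower 39, upper 40) but receives 38 — outside the quota interval.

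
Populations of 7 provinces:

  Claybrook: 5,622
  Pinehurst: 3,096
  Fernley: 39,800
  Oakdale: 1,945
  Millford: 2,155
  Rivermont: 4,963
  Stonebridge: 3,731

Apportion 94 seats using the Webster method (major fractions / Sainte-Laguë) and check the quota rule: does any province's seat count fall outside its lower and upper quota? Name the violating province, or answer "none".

Standard quotas: Claybrook 8.619, Pinehurst 4.747, Fernley 61.019, Oakdale 2.982, Millford 3.304, Rivermont 7.609, Stonebridge 5.720.
Webster allocation: Claybrook 9, Pinehurst 5, Fernley 60, Oakdale 3, Millford 3, Rivermont 8, Stonebridge 6.
Fernley has quota 61.019 (lower 61, upper 62) but receives 60 — outside the quota interval.

Fernley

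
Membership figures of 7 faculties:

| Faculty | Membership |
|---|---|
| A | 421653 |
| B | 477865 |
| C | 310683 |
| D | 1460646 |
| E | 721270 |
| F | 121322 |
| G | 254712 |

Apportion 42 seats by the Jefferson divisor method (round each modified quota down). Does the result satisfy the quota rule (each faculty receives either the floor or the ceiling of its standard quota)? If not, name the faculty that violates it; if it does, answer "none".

Standard quotas: A 4.700, B 5.326, C 3.463, D 16.280, E 8.039, F 1.352, G 2.839.
Jefferson allocation: A 5, B 5, C 3, D 17, E 8, F 1, G 3.
Every allocation lies between the lower and upper quota.

none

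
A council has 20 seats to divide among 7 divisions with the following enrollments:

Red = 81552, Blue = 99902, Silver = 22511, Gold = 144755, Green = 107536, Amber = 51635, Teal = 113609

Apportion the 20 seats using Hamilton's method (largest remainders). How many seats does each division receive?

Red=2, Blue=3, Silver=1, Gold=5, Green=3, Amber=2, Teal=4

The standard divisor is 621500/20 = 31075.
Standard quotas: Red 2.6244, Blue 3.2149, Silver 0.7244, Gold 4.6582, Green 3.4605, Amber 1.6616, Teal 3.6560.
Lower quotas: Red 2, Blue 3, Silver 0, Gold 4, Green 3, Amber 1, Teal 3 (sum 16, leaving 4 seats).
Remainders in descending order: Silver 0.7244, Amber 0.6616, Gold 0.6582, Teal 0.6560, Red 0.6244, Green 0.4605, Blue 0.2149.
The surplus seats go to Silver, Amber, Gold, Teal.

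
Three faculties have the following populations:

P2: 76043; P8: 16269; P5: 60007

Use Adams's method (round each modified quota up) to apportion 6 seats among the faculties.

P2 3; P8 1; P5 2

Standard divisor 152319/6 ≈ 25386.5; standard quotas: P2 2.995, P8 0.641, P5 2.364.
Rounding up gives 3, 1, 3 = 7 seats, so the divisor must be adjusted.
With modified divisor 34000: modified quotas P2 2.237, P8 0.478, P5 1.765.
Rounding up: P2 3, P8 1, P5 2 (total 6).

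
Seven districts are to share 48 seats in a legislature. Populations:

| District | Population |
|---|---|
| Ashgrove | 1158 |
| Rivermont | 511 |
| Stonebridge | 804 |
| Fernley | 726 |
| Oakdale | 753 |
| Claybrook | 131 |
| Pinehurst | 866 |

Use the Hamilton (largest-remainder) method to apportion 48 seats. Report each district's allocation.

Ashgrove: 11, Rivermont: 5, Stonebridge: 8, Fernley: 7, Oakdale: 7, Claybrook: 1, Pinehurst: 9

The standard divisor is 4949/48 ≈ 103.104.
Standard quotas: Ashgrove 11.231, Rivermont 4.956, Stonebridge 7.798, Fernley 7.041, Oakdale 7.303, Claybrook 1.271, Pinehurst 8.399.
Lower quotas: Ashgrove 11, Rivermont 4, Stonebridge 7, Fernley 7, Oakdale 7, Claybrook 1, Pinehurst 8 (sum 45, leaving 3 seats).
Remainders in descending order: Rivermont 0.956, Stonebridge 0.798, Pinehurst 0.399, Oakdale 0.303, Claybrook 0.271, Ashgrove 0.231, Fernley 0.041.
The surplus seats go to Rivermont, Stonebridge, Pinehurst.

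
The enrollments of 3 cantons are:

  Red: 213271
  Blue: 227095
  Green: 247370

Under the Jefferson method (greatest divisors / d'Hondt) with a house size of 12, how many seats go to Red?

Standard divisor 687736/12 ≈ 57311.333; standard quotas: Red 3.721, Blue 3.962, Green 4.316.
Rounding down gives 3, 3, 4 = 10 seats, so the divisor must be adjusted.
With modified divisor 51400: modified quotas Red 4.149, Blue 4.418, Green 4.813.
Rounding down: Red 4, Blue 4, Green 4 (total 12).
Red receives 4.

4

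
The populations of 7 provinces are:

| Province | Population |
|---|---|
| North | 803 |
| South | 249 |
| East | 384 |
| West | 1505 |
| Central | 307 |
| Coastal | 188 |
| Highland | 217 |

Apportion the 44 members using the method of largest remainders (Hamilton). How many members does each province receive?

North=10, South=3, East=5, West=18, Central=4, Coastal=2, Highland=2

Total 3653; standard divisor 3653/44 ≈ 83.023.
Standard quotas: North 9.672, South 2.999, East 4.625, West 18.128, Central 3.698, Coastal 2.264, Highland 2.614.
Lower quotas: North 9, South 2, East 4, West 18, Central 3, Coastal 2, Highland 2 (sum 40, leaving 4 seats).
Remainders in descending order: South 0.999, Central 0.698, North 0.672, East 0.625, Highland 0.614, Coastal 0.264, West 0.128.
The surplus seats go to South, Central, North, East.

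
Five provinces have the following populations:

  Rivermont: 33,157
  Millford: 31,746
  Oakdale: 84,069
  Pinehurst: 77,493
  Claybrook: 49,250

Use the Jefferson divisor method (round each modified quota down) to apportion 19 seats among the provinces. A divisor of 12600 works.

Rivermont 2, Millford 2, Oakdale 6, Pinehurst 6, Claybrook 3

With modified divisor 12600: modified quotas Rivermont 2.632, Millford 2.520, Oakdale 6.672, Pinehurst 6.150, Claybrook 3.909.
Rounding down: Rivermont 2, Millford 2, Oakdale 6, Pinehurst 6, Claybrook 3 (total 19).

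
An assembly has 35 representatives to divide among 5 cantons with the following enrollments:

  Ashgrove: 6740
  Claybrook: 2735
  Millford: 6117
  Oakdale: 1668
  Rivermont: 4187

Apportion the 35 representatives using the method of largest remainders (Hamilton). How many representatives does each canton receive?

Ashgrove 11, Claybrook 4, Millford 10, Oakdale 3, Rivermont 7

Standard divisor: 21447 ÷ 35 ≈ 612.771.
Standard quotas: Ashgrove 10.9992, Claybrook 4.4633, Millford 9.9825, Oakdale 2.7221, Rivermont 6.8329.
Lower quotas: Ashgrove 10, Claybrook 4, Millford 9, Oakdale 2, Rivermont 6 (sum 31, leaving 4 seats).
Remainders in descending order: Ashgrove 0.9992, Millford 0.9825, Rivermont 0.8329, Oakdale 0.7221, Claybrook 0.4633.
Largest remainders: Ashgrove, Millford, Rivermont, Oakdale receive the extra seats.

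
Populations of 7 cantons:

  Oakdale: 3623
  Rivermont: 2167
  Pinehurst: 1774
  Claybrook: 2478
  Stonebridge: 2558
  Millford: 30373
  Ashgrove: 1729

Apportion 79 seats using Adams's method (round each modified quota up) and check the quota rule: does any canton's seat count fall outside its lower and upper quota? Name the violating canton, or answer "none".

Millford

Standard quotas: Oakdale 6.403, Rivermont 3.830, Pinehurst 3.135, Claybrook 4.379, Stonebridge 4.521, Millford 53.677, Ashgrove 3.056.
Adams allocation: Oakdale 7, Rivermont 4, Pinehurst 3, Claybrook 5, Stonebridge 5, Millford 52, Ashgrove 3.
Millford has quota 53.677 (lower 53, upper 54) but receives 52 — outside the quota interval.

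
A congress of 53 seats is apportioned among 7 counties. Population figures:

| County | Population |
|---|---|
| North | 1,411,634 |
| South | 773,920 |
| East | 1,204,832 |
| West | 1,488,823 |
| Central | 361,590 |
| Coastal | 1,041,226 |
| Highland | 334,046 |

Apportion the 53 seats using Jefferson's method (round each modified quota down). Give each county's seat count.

Standard divisor 6616071/53 ≈ 124831.528; standard quotas: North 11.308, South 6.200, East 9.652, West 11.927, Central 2.897, Coastal 8.341, Highland 2.676.
Rounding down gives 11, 6, 9, 11, 2, 8, 2 = 49 seats, so the divisor must be adjusted.
With modified divisor 116700: modified quotas North 12.096, South 6.632, East 10.324, West 12.758, Central 3.098, Coastal 8.922, Highland 2.862.
Rounding down: North 12, South 6, East 10, West 12, Central 3, Coastal 8, Highland 2 (total 53).

North=12; South=6; East=10; West=12; Central=3; Coastal=8; Highland=2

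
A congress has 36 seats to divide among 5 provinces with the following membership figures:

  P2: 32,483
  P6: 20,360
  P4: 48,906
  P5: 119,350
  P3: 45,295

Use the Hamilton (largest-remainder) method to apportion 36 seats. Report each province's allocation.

The standard divisor is 266394/36 ≈ 7399.833.
Standard quotas: P2 4.3897, P6 2.7514, P4 6.6091, P5 16.1287, P3 6.1211.
Lower quotas: P2 4, P6 2, P4 6, P5 16, P3 6 (sum 34, leaving 2 seats).
Remainders in descending order: P6 0.7514, P4 0.6091, P2 0.3897, P5 0.1287, P3 0.1211.
Largest remainders: P6, P4 receive the extra seats.

P2 4; P6 3; P4 7; P5 16; P3 6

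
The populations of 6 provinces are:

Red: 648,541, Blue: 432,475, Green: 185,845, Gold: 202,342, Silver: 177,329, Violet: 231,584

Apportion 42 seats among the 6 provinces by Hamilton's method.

The standard divisor is 1878116/42 ≈ 44717.048.
Standard quotas: Red 14.5032, Blue 9.6714, Green 4.1560, Gold 4.5249, Silver 3.9656, Violet 5.1789.
Lower quotas: Red 14, Blue 9, Green 4, Gold 4, Silver 3, Violet 5 (sum 39, leaving 3 seats).
Remainders in descending order: Silver 0.9656, Blue 0.6714, Gold 0.5249, Red 0.5032, Violet 0.1789, Green 0.1560.
The surplus seats go to Silver, Blue, Gold.

Red 14; Blue 10; Green 4; Gold 5; Silver 4; Violet 5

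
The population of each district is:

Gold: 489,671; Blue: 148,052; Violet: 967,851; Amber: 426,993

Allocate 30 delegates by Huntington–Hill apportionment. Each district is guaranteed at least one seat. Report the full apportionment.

Gold 7; Blue 2; Violet 15; Amber 6

With divisor 66337: modified quotas Gold 7.382, Blue 2.232, Violet 14.590, Amber 6.437.
Geometric-mean thresholds: Gold √(7·8)=7.483, Blue √(2·3)=2.449, Violet √(14·15)=14.491, Amber √(6·7)=6.481.
Each quota rounded against its threshold gives Gold 7, Blue 2, Violet 15, Amber 6 (total 30).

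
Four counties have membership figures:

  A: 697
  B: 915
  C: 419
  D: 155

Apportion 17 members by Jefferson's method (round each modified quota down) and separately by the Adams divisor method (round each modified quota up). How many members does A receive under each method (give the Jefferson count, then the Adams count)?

Jefferson: A 6, B 7, C 3, D 1.
Adams: A 5, B 7, C 3, D 2.
A gets 6 under Jefferson and 5 under Adams.

6 and 5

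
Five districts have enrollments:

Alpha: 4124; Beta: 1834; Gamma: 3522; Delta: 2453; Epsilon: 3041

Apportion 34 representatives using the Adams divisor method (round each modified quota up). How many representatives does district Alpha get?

9

Standard divisor 14974/34 ≈ 440.412; standard quotas: Alpha 9.364, Beta 4.164, Gamma 7.997, Delta 5.570, Epsilon 6.905.
Rounding up gives 10, 5, 8, 6, 7 = 36 seats, so the divisor must be adjusted.
With modified divisor 470: modified quotas Alpha 8.774, Beta 3.902, Gamma 7.494, Delta 5.219, Epsilon 6.470.
Rounding up: Alpha 9, Beta 4, Gamma 8, Delta 6, Epsilon 7 (total 34).
Alpha receives 9.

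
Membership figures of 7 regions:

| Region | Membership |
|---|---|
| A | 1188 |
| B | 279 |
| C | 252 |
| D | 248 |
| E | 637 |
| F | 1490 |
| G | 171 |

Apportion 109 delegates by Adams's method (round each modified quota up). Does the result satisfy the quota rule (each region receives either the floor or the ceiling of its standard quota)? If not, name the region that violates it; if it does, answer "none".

Standard quotas: A 30.362, B 7.130, C 6.440, D 6.338, E 16.280, F 38.080, G 4.370.
Adams allocation: A 30, B 7, C 7, D 7, E 16, F 37, G 5.
F has quota 38.080 (lower 38, upper 39) but receives 37 — outside the quota interval.

F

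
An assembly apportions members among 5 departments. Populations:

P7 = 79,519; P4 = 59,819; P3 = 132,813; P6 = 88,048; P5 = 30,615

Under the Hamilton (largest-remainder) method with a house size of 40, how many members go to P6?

9

Standard divisor: 390814 ÷ 40 ≈ 9770.35.
Standard quotas: P7 8.1388, P4 6.1225, P3 13.5935, P6 9.0118, P5 3.1335.
Lower quotas: P7 8, P4 6, P3 13, P6 9, P5 3 (sum 39, leaving 1 seat).
Remainders in descending order: P3 0.5935, P7 0.1388, P5 0.1335, P4 0.1225, P6 0.0118.
Largest remainder: P3 receives the extra seat.
P6 receives 9.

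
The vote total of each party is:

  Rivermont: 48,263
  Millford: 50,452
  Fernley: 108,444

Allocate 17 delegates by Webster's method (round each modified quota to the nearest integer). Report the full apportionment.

Rivermont 4, Millford 4, Fernley 9

Standard divisor 207159/17 ≈ 12185.824; standard quotas: Rivermont 3.961, Millford 4.140, Fernley 8.899.
Rounding to the nearest integer gives Rivermont 4, Millford 4, Fernley 9 — total 17, matching the house size, so no adjustment is needed.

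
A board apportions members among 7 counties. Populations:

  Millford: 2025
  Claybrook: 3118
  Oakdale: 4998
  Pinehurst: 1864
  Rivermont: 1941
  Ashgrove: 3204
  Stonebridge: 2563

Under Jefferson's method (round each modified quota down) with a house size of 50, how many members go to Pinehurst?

5

Standard divisor 19713/50 ≈ 394.26; standard quotas: Millford 5.136, Claybrook 7.908, Oakdale 12.677, Pinehurst 4.728, Rivermont 4.923, Ashgrove 8.127, Stonebridge 6.501.
Rounding down gives 5, 7, 12, 4, 4, 8, 6 = 46 seats, so the divisor must be adjusted.
With modified divisor 370: modified quotas Millford 5.473, Claybrook 8.427, Oakdale 13.508, Pinehurst 5.038, Rivermont 5.246, Ashgrove 8.659, Stonebridge 6.927.
Rounding down: Millford 5, Claybrook 8, Oakdale 13, Pinehurst 5, Rivermont 5, Ashgrove 8, Stonebridge 6 (total 50).
Pinehurst receives 5.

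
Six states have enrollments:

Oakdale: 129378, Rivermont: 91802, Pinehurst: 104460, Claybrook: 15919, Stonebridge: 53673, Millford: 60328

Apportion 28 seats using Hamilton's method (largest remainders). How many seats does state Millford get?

4

Standard divisor: 455560 ÷ 28 = 16270.
Standard quotas: Oakdale 7.9519, Rivermont 5.6424, Pinehurst 6.4204, Claybrook 0.9784, Stonebridge 3.2989, Millford 3.7079.
Lower quotas: Oakdale 7, Rivermont 5, Pinehurst 6, Claybrook 0, Stonebridge 3, Millford 3 (sum 24, leaving 4 seats).
Remainders in descending order: Claybrook 0.9784, Oakdale 0.9519, Millford 0.7079, Rivermont 0.6424, Pinehurst 0.4204, Stonebridge 0.2989.
The surplus seats go to Claybrook, Oakdale, Millford, Rivermont.
Millford receives 4.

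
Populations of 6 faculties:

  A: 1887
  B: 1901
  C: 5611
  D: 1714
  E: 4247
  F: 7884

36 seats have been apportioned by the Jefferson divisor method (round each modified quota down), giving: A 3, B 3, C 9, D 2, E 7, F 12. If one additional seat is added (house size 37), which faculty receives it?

Priority for the next seat is population ÷ (current seats + 1).
Priorities: A 471.750, B 475.250, C 561.100, D 571.333, E 530.875, F 606.462.
Highest priority: F.

F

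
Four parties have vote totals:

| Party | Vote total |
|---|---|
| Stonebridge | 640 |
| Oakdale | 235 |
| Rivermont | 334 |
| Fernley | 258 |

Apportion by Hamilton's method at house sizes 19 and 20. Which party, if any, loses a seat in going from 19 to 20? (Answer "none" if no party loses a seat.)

At 19 seats: Stonebridge 8, Oakdale 3, Rivermont 4, Fernley 4.
At 20 seats: Stonebridge 9, Oakdale 3, Rivermont 5, Fernley 3.
Fernley drops from 4 to 3.

Fernley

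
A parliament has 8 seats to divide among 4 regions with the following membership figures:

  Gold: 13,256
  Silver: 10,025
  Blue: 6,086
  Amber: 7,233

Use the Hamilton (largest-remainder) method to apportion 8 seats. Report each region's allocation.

Gold: 3, Silver: 2, Blue: 1, Amber: 2

The standard divisor is 36600/8 = 4575.
Standard quotas: Gold 2.8975, Silver 2.1913, Blue 1.3303, Amber 1.5810.
Lower quotas: Gold 2, Silver 2, Blue 1, Amber 1 (sum 6, leaving 2 seats).
Remainders in descending order: Gold 0.8975, Amber 0.5810, Blue 0.3303, Silver 0.1913.
Largest remainders: Gold, Amber receive the extra seats.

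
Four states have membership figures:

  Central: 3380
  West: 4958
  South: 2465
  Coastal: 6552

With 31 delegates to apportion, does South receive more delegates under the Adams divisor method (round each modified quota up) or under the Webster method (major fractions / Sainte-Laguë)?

Adams

Adams: Central 6, West 9, South 5, Coastal 11.
Webster: Central 6, West 9, South 4, Coastal 12.
South gets 5 under Adams and 4 under Webster.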